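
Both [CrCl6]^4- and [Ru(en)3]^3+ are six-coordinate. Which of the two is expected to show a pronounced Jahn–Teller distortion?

[CrCl6]^4-

[CrCl6]^4-: Summing ligand charges against the −4 overall charge gives an oxidation state of +2 for chromium. Group 6 minus oxidation state 2 gives a d⁴ configuration. Chloride is a weak-field ligand for a first-row metal, so the complex is high-spin. The t₂g³e_g¹ (high-spin) configuration has an unevenly filled e_g set; the Jahn–Teller theorem predicts a tetragonal distortion (typically axial elongation) to lift the degeneracy.
[Ru(en)3]^3+: Ligand charges: ethylenediamine is neutral. With an overall charge of +3 the ruthenium centre must be in the +3 oxidation state. Group 8 minus oxidation state 3 gives a d⁵ configuration. A 4d ion has a large Δₒ and is invariably low-spin. The d⁵ configuration leaves the e_g set evenly filled (or empty) — no strong Jahn–Teller driving force.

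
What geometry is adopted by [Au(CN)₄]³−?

Ligand charges: each cyanide is −1. With an overall charge of −3 the gold centre must be in the +1 oxidation state.
Group 11 minus oxidation state 1 gives a d¹⁰ configuration.
Coordination number: 4.
A d¹⁰ ion has no crystal-field stabilisation preference between square planar and tetrahedral, so four ligands adopt the sterically favoured tetrahedral geometry.

tetrahedral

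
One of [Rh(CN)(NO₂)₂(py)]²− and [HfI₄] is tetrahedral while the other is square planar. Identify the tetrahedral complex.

[HfI₄]

For [Rh(CN)(NO₂)₂(py)]²−: Summing ligand charges against the −2 overall charge gives an oxidation state of +1 for rhodium. Rhodium is a group-9 element; Rh(I) is therefore d⁸. A 4d d⁸ ion has a large crystal-field splitting; square planar leaves the high-energy d_{x²−y²} orbital empty and maximises CFSE. → square planar.
For [HfI₄]: Each iodide is −1; balancing the 0 overall charge requires Hf(IV). Hf sits in group 4, so the d-electron count is 4 − 4 = 0. A d⁰ ion has no crystal-field stabilisation preference between square planar and tetrahedral, so four ligands adopt the sterically favoured tetrahedral geometry. → tetrahedral.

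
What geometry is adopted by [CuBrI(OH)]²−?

trigonal planar

Ligand charges: each bromide is −1; each iodide is −1; each hydroxide is −1. With an overall charge of −2 the copper centre must be in the +1 oxidation state.
Copper is a group-11 element; Cu(I) is therefore d¹⁰.
With 3 monodentate ligands the coordination number is 3.
Three ligands around a d¹⁰ centre minimise repulsion in a trigonal-planar arrangement.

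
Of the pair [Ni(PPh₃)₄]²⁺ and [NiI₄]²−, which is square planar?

[Ni(PPh₃)₄]²⁺

For [Ni(PPh₃)₄]²⁺: Ligand charges: triphenylphosphine is neutral. With an overall charge of +2 the nickel centre must be in the +2 oxidation state. Ni sits in group 10, so the d-electron count is 10 − 2 = 8. Triphenylphosphine is a strong-field ligand (high in the spectrochemical series). A 3d d⁸ ion with strong-field ligands gains enough CFSE to favour square planar over tetrahedral. → square planar.
For [NiI₄]²−: Each iodide is −1; balancing the −2 overall charge requires Ni(II). Group 10 minus oxidation state 2 gives a d⁸ configuration. Iodide is a weak-field ligand. With weak-field ligands the CFSE gain from square planar is small, so a 3d d⁸ ion takes the sterically preferred tetrahedral geometry. → tetrahedral.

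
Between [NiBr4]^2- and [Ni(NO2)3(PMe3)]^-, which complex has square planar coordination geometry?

For [NiBr4]^2-: Each bromide is −1; balancing the −2 overall charge requires Ni(II). Group 10 minus oxidation state 2 gives a d⁸ configuration. Bromide is a weak-field ligand. With weak-field ligands the CFSE gain from square planar is small, so a 3d d⁸ ion takes the sterically preferred tetrahedral geometry. → tetrahedral.
For [Ni(NO2)3(PMe3)]^-: Each nitro (N-bound nitrite) is −1; trimethylphosphine is neutral; balancing the −1 overall charge requires Ni(II). Group 10 minus oxidation state 2 gives a d⁸ configuration. Nitro (N-bound nitrite) and trimethylphosphine are strong-field ligands (high in the spectrochemical series). A 3d d⁸ ion with strong-field ligands gains enough CFSE to favour square planar over tetrahedral. → square planar.

[Ni(NO2)3(PMe3)]^-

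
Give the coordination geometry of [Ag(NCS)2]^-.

linear

Each isothiocyanate is −1; balancing the −1 overall charge requires Ag(I).
Group 11 minus oxidation state 1 gives a d¹⁰ configuration.
With 2 monodentate ligands the coordination number is 2.
A d¹⁰ ion with only two ligands adopts a linear arrangement (sp hybridisation; no CFSE preference).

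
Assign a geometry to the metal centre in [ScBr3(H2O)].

tetrahedral

Each bromide is −1; water is neutral; balancing the 0 overall charge requires Sc(III).
Group 3 minus oxidation state 3 gives a d⁰ configuration.
With 4 monodentate ligands the coordination number is 4.
A d⁰ ion has no crystal-field stabilisation preference between square planar and tetrahedral, so four ligands adopt the sterically favoured tetrahedral geometry.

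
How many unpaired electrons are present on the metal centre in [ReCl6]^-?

Each chloride is −1; balancing the −1 overall charge requires Re(V).
Group 7 minus oxidation state 5 gives a d² configuration.
In an octahedral field the d² configuration is t₂g²e_g⁰ (only one arrangement possible), giving 2 unpaired electrons.

2 unpaired electrons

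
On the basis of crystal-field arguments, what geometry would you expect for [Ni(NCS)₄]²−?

tetrahedral

Ligand charges: each isothiocyanate is −1. With an overall charge of −2 the nickel centre must be in the +2 oxidation state.
Group 10 minus oxidation state 2 gives a d⁸ configuration.
With 4 monodentate ligands the coordination number is 4.
Isothiocyanate is a weak-field ligand.
With weak-field ligands the CFSE gain from square planar is small, so a 3d d⁸ ion takes the sterically preferred tetrahedral geometry.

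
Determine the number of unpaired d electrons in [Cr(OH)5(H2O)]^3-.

Summing ligand charges against the −3 overall charge gives an oxidation state of +2 for chromium.
Cr sits in group 6, so the d-electron count is 6 − 2 = 4.
The spin state decides the count: Hydroxide is a weak-field ligand for a first-row metal, so the complex is high-spin.
An octahedral high-spin d⁴ ion is t₂g³e_g¹, giving 4 unpaired electrons.

4 unpaired electrons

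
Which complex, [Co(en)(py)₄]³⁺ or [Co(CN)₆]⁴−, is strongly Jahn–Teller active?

[Co(en)(py)₄]³⁺: Summing ligand charges against the +3 overall charge gives an oxidation state of +3 for cobalt. Co sits in group 9, so the d-electron count is 9 − 3 = 6. Co(III) has an exceptionally large octahedral splitting and is low-spin with essentially every ligand except fluoride. The d⁶ configuration leaves the e_g set evenly filled (or empty) — no strong Jahn–Teller driving force.
[Co(CN)₆]⁴−: Ligand charges: each cyanide is −1. With an overall charge of −4 the cobalt centre must be in the +2 oxidation state. Group 9 minus oxidation state 2 gives a d⁷ configuration. Cyanide is a strong-field ligand (high in the spectrochemical series) for a first-row metal, so the complex is low-spin. The t₂g⁶e_g¹ (low-spin) configuration has an unevenly filled e_g set; the Jahn–Teller theorem predicts a tetragonal distortion (typically axial elongation) to lift the degeneracy.

[Co(CN)₆]⁴−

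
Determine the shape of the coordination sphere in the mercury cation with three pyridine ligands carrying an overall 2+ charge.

Pyridine is neutral; balancing the +2 overall charge requires Hg(II).
Hg sits in group 12, so the d-electron count is 12 − 2 = 10.
With 3 monodentate ligands the coordination number is 3.
Three ligands around a d¹⁰ centre minimise repulsion in a trigonal-planar arrangement.

trigonal planar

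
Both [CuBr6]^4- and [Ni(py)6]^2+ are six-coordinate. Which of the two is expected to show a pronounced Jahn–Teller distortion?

[CuBr6]^4-: Each bromide is −1; balancing the −4 overall charge requires Cu(II). Copper is a group-11 element; Cu(II) is therefore d⁹. The t₂g⁶e_g³ configuration has an unevenly filled e_g set; the Jahn–Teller theorem predicts a tetragonal distortion (typically axial elongation) to lift the degeneracy.
[Ni(py)6]^2+: Ligand charges: pyridine is neutral. With an overall charge of +2 the nickel centre must be in the +2 oxidation state. Ni sits in group 10, so the d-electron count is 10 − 2 = 8. The d⁸ configuration leaves the e_g set evenly filled (or empty) — no strong Jahn–Teller driving force.

[CuBr6]^4-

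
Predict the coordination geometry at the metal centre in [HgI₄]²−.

Each iodide is −1; balancing the −2 overall charge requires Hg(II).
Hg sits in group 12, so the d-electron count is 12 − 2 = 10.
With 4 monodentate ligands the coordination number is 4.
A d¹⁰ ion has no crystal-field stabilisation preference between square planar and tetrahedral, so four ligands adopt the sterically favoured tetrahedral geometry.

tetrahedral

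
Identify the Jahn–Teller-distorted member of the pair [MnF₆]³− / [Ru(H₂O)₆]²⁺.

[MnF₆]³−

[MnF₆]³−: Summing ligand charges against the −3 overall charge gives an oxidation state of +3 for manganese. Group 7 minus oxidation state 3 gives a d⁴ configuration. Fluoride is a weak-field ligand for a first-row metal, so the complex is high-spin. The t₂g³e_g¹ (high-spin) configuration has an unevenly filled e_g set; the Jahn–Teller theorem predicts a tetragonal distortion (typically axial elongation) to lift the degeneracy.
[Ru(H₂O)₆]²⁺: Water is neutral; balancing the +2 overall charge requires Ru(II). Ru sits in group 8, so the d-electron count is 8 − 2 = 6. A 4d ion has a large Δₒ and is invariably low-spin. The d⁶ configuration leaves the e_g set evenly filled (or empty) — no strong Jahn–Teller driving force.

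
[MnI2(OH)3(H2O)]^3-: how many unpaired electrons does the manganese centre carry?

5 unpaired electrons

Summing ligand charges against the −3 overall charge gives an oxidation state of +2 for manganese.
Group 7 minus oxidation state 2 gives a d⁵ configuration.
The spin state decides the count: Hydroxide and iodide are weak-field ligands for a first-row metal, so the complex is high-spin.
An octahedral high-spin d⁵ ion is t₂g³e_g², giving 5 unpaired electrons.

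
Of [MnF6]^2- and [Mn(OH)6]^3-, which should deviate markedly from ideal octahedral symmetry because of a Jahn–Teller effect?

[MnF6]^2-: Each fluoride is −1; balancing the −2 overall charge requires Mn(IV). Group 7 minus oxidation state 4 gives a d³ configuration. The d³ configuration leaves the e_g set evenly filled (or empty) — no strong Jahn–Teller driving force.
[Mn(OH)6]^3-: Each hydroxide is −1; balancing the −3 overall charge requires Mn(III). Mn sits in group 7, so the d-electron count is 7 − 3 = 4. Hydroxide is a weak-field ligand for a first-row metal, so the complex is high-spin. The t₂g³e_g¹ (high-spin) configuration has an unevenly filled e_g set; the Jahn–Teller theorem predicts a tetragonal distortion (typically axial elongation) to lift the degeneracy.

[Mn(OH)6]^3-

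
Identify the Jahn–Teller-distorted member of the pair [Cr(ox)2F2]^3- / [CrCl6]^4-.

[CrCl6]^4-

[Cr(ox)2F2]^3-: Each oxalate is −2; each fluoride is −1; balancing the −3 overall charge requires Cr(III). Cr sits in group 6, so the d-electron count is 6 − 3 = 3. The d³ configuration leaves the e_g set evenly filled (or empty) — no strong Jahn–Teller driving force.
[CrCl6]^4-: Each chloride is −1; balancing the −4 overall charge requires Cr(II). Group 6 minus oxidation state 2 gives a d⁴ configuration. Chloride is a weak-field ligand for a first-row metal, so the complex is high-spin. The t₂g³e_g¹ (high-spin) configuration has an unevenly filled e_g set; the Jahn–Teller theorem predicts a tetragonal distortion (typically axial elongation) to lift the degeneracy.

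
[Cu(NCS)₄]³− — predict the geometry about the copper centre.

Ligand charges: each isothiocyanate is −1. With an overall charge of −3 the copper centre must be in the +1 oxidation state.
Copper is a group-11 element; Cu(I) is therefore d¹⁰.
Coordination number: 4.
A d¹⁰ ion has no crystal-field stabilisation preference between square planar and tetrahedral, so four ligands adopt the sterically favoured tetrahedral geometry.

tetrahedral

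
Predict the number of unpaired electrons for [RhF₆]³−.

Each fluoride is −1; balancing the −3 overall charge requires Rh(III).
Rhodium is a group-9 element; Rh(III) is therefore d⁶.
The spin state decides the count: a 4d ion has a large Δₒ and is invariably low-spin.
An octahedral low-spin d⁶ ion is t₂g⁶e_g⁰, giving 0 unpaired electrons.

0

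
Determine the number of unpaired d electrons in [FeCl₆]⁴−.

Ligand charges: each chloride is −1. With an overall charge of −4 the iron centre must be in the +2 oxidation state.
Fe sits in group 8, so the d-electron count is 8 − 2 = 6.
The spin state decides the count: Chloride is a weak-field ligand for a first-row metal, so the complex is high-spin.
An octahedral high-spin d⁶ ion is t₂g⁴e_g², giving 4 unpaired electrons.

4 unpaired electrons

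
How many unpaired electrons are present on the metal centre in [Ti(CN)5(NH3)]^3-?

Summing ligand charges against the −3 overall charge gives an oxidation state of +2 for titanium.
Titanium is a group-4 element; Ti(II) is therefore d².
In an octahedral field the d² configuration is t₂g²e_g⁰ (only one arrangement possible), giving 2 unpaired electrons.

2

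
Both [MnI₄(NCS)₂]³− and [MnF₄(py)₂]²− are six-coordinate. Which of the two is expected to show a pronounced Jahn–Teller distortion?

[MnI₄(NCS)₂]³−

[MnI₄(NCS)₂]³−: Summing ligand charges against the −3 overall charge gives an oxidation state of +3 for manganese. Group 7 minus oxidation state 3 gives a d⁴ configuration. Iodide and isothiocyanate are weak-field ligands for a first-row metal, so the complex is high-spin. The t₂g³e_g¹ (high-spin) configuration has an unevenly filled e_g set; the Jahn–Teller theorem predicts a tetragonal distortion (typically axial elongation) to lift the degeneracy.
[MnF₄(py)₂]²−: Ligand charges: each fluoride is −1; pyridine is neutral. With an overall charge of −2 the manganese centre must be in the +2 oxidation state. Mn sits in group 7, so the d-electron count is 7 − 2 = 5. Fluoride is a weak-field ligand for a first-row metal, so the complex is high-spin. The d⁵ configuration leaves the e_g set evenly filled (or empty) — no strong Jahn–Teller driving force.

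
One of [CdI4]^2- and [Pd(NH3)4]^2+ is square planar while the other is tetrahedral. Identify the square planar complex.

For [CdI4]^2-: Ligand charges: each iodide is −1. With an overall charge of −2 the cadmium centre must be in the +2 oxidation state. Cadmium is a group-12 element; Cd(II) is therefore d¹⁰. A d¹⁰ ion has no crystal-field stabilisation preference between square planar and tetrahedral, so four ligands adopt the sterically favoured tetrahedral geometry. → tetrahedral.
For [Pd(NH3)4]^2+: Ammonia is neutral; balancing the +2 overall charge requires Pd(II). Palladium is a group-10 element; Pd(II) is therefore d⁸. A 4d d⁸ ion has a large crystal-field splitting; square planar leaves the high-energy d_{x²−y²} orbital empty and maximises CFSE. → square planar.

[Pd(NH3)4]^2+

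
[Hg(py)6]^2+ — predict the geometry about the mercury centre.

octahedral

Pyridine is neutral; balancing the +2 overall charge requires Hg(II).
Mercury is a group-12 element; Hg(II) is therefore d¹⁰.
Coordination number: 6.
Six donors around a single metal centre give an octahedral coordination sphere.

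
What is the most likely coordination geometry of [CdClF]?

linear

Ligand charges: each chloride is −1; each fluoride is −1. With an overall charge of 0 the cadmium centre must be in the +2 oxidation state.
Group 12 minus oxidation state 2 gives a d¹⁰ configuration.
Coordination number: 2.
A d¹⁰ ion with only two ligands adopts a linear arrangement (sp hybridisation; no CFSE preference).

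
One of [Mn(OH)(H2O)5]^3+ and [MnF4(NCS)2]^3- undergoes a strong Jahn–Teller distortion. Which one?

[MnF4(NCS)2]^3-

[Mn(OH)(H2O)5]^3+: Ligand charges: each hydroxide is −1; water is neutral. With an overall charge of +3 the manganese centre must be in the +4 oxidation state. Group 7 minus oxidation state 4 gives a d³ configuration. The d³ configuration leaves the e_g set evenly filled (or empty) — no strong Jahn–Teller driving force.
[MnF4(NCS)2]^3-: Each fluoride is −1; each isothiocyanate is −1; balancing the −3 overall charge requires Mn(III). Manganese is a group-7 element; Mn(III) is therefore d⁴. Fluoride and isothiocyanate are weak-field ligands for a first-row metal, so the complex is high-spin. The t₂g³e_g¹ (high-spin) configuration has an unevenly filled e_g set; the Jahn–Teller theorem predicts a tetragonal distortion (typically axial elongation) to lift the degeneracy.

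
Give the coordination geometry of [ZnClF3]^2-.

tetrahedral

Summing ligand charges against the −2 overall charge gives an oxidation state of +2 for zinc.
Group 12 minus oxidation state 2 gives a d¹⁰ configuration.
With 4 monodentate ligands the coordination number is 4.
A d¹⁰ ion has no crystal-field stabilisation preference between square planar and tetrahedral, so four ligands adopt the sterically favoured tetrahedral geometry.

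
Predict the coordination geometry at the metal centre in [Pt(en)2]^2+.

Ligand charges: ethylenediamine is neutral. With an overall charge of +2 the platinum centre must be in the +2 oxidation state.
Group 10 minus oxidation state 2 gives a d⁸ configuration.
Counting donor atoms: 2×ethylenediamine (bidentate) → 4 donors. Coordination number = 4.
A 5d d⁸ ion has a large crystal-field splitting; square planar leaves the high-energy d_{x²−y²} orbital empty and maximises CFSE.

square planar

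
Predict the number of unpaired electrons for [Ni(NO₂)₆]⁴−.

2 unpaired electrons

Ligand charges: each nitro (N-bound nitrite) is −1. With an overall charge of −4 the nickel centre must be in the +2 oxidation state.
Nickel is a group-10 element; Ni(II) is therefore d⁸.
In an octahedral field the d⁸ configuration is t₂g⁶e_g² (only one arrangement possible), giving 2 unpaired electrons.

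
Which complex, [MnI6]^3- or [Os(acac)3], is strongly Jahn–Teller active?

[MnI6]^3-

[MnI6]^3-: Summing ligand charges against the −3 overall charge gives an oxidation state of +3 for manganese. Mn sits in group 7, so the d-electron count is 7 − 3 = 4. Iodide is a weak-field ligand for a first-row metal, so the complex is high-spin. The t₂g³e_g¹ (high-spin) configuration has an unevenly filled e_g set; the Jahn–Teller theorem predicts a tetragonal distortion (typically axial elongation) to lift the degeneracy.
[Os(acac)3]: Each acetylacetonate is −1; balancing the 0 overall charge requires Os(III). Osmium is a group-8 element; Os(III) is therefore d⁵. A 5d ion has a large Δₒ and is invariably low-spin. The d⁵ configuration leaves the e_g set evenly filled (or empty) — no strong Jahn–Teller driving force.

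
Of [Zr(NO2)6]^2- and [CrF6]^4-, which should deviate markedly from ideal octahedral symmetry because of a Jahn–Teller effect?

[CrF6]^4-

[Zr(NO2)6]^2-: Ligand charges: each nitro (N-bound nitrite) is −1. With an overall charge of −2 the zirconium centre must be in the +4 oxidation state. Zirconium is a group-4 element; Zr(IV) is therefore d⁰. The d⁰ configuration leaves the e_g set evenly filled (or empty) — no strong Jahn–Teller driving force.
[CrF6]^4-: Each fluoride is −1; balancing the −4 overall charge requires Cr(II). Group 6 minus oxidation state 2 gives a d⁴ configuration. Fluoride is a weak-field ligand for a first-row metal, so the complex is high-spin. The t₂g³e_g¹ (high-spin) configuration has an unevenly filled e_g set; the Jahn–Teller theorem predicts a tetragonal distortion (typically axial elongation) to lift the degeneracy.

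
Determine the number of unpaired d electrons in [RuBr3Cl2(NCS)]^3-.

1

Ligand charges: each bromide is −1; each chloride is −1; each isothiocyanate is −1. With an overall charge of −3 the ruthenium centre must be in the +3 oxidation state.
Ruthenium is a group-8 element; Ru(III) is therefore d⁵.
The spin state decides the count: a 4d ion has a large Δₒ and is invariably low-spin.
An octahedral low-spin d⁵ ion is t₂g⁵e_g⁰, giving 1 unpaired electron.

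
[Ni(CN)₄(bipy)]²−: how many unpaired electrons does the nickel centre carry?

2 unpaired electrons

Ligand charges: each cyanide is −1; 2,2′-bipyridine is neutral. With an overall charge of −2 the nickel centre must be in the +2 oxidation state.
Ni sits in group 10, so the d-electron count is 10 − 2 = 8.
Counting donor atoms: 4×cyanide (monodentate) → 4 donors; 1×2,2′-bipyridine (bidentate) → 2 donors. Coordination number = 6.
In an octahedral field the d⁸ configuration is t₂g⁶e_g² (only one arrangement possible), giving 2 unpaired electrons.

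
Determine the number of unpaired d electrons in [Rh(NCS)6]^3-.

0 unpaired electrons

Ligand charges: each isothiocyanate is −1. With an overall charge of −3 the rhodium centre must be in the +3 oxidation state.
Rh sits in group 9, so the d-electron count is 9 − 3 = 6.
The spin state decides the count: a 4d ion has a large Δₒ and is invariably low-spin.
An octahedral low-spin d⁶ ion is t₂g⁶e_g⁰, giving 0 unpaired electrons.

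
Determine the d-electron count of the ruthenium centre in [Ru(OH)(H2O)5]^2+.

d5

Ligand charges: each hydroxide is −1; water is neutral. With an overall charge of +2 the ruthenium centre must be in the +3 oxidation state.
Ru sits in group 8, so the d-electron count is 8 − 3 = 5.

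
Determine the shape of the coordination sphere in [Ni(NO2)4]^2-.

square planar

Summing ligand charges against the −2 overall charge gives an oxidation state of +2 for nickel.
Nickel is a group-10 element; Ni(II) is therefore d⁸.
Coordination number: 4.
Nitro (N-bound nitrite) is a strong-field ligand (high in the spectrochemical series).
A 3d d⁸ ion with strong-field ligands gains enough CFSE to favour square planar over tetrahedral.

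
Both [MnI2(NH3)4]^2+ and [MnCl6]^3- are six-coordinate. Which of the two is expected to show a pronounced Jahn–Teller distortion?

[MnCl6]^3-

[MnI2(NH3)4]^2+: Each iodide is −1; ammonia is neutral; balancing the +2 overall charge requires Mn(IV). Group 7 minus oxidation state 4 gives a d³ configuration. The d³ configuration leaves the e_g set evenly filled (or empty) — no strong Jahn–Teller driving force.
[MnCl6]^3-: Ligand charges: each chloride is −1. With an overall charge of −3 the manganese centre must be in the +3 oxidation state. Manganese is a group-7 element; Mn(III) is therefore d⁴. Chloride is a weak-field ligand for a first-row metal, so the complex is high-spin. The t₂g³e_g¹ (high-spin) configuration has an unevenly filled e_g set; the Jahn–Teller theorem predicts a tetragonal distortion (typically axial elongation) to lift the degeneracy.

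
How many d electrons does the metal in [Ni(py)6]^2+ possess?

d⁸

Ligand charges: pyridine is neutral. With an overall charge of +2 the nickel centre must be in the +2 oxidation state.
Group 10 minus oxidation state 2 gives a d⁸ configuration.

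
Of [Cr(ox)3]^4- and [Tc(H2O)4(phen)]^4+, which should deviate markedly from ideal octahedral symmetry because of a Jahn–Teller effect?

[Cr(ox)3]^4-: Summing ligand charges against the −4 overall charge gives an oxidation state of +2 for chromium. Group 6 minus oxidation state 2 gives a d⁴ configuration. Oxalate is a weak-field ligand for a first-row metal, so the complex is high-spin. The t₂g³e_g¹ (high-spin) configuration has an unevenly filled e_g set; the Jahn–Teller theorem predicts a tetragonal distortion (typically axial elongation) to lift the degeneracy.
[Tc(H2O)4(phen)]^4+: Water is neutral; 1,10-phenanthroline is neutral; balancing the +4 overall charge requires Tc(IV). Group 7 minus oxidation state 4 gives a d³ configuration. The d³ configuration leaves the e_g set evenly filled (or empty) — no strong Jahn–Teller driving force.

[Cr(ox)3]^4-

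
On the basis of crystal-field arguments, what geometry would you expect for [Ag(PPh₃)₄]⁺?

tetrahedral

Summing ligand charges against the +1 overall charge gives an oxidation state of +1 for silver.
Ag sits in group 11, so the d-electron count is 11 − 1 = 10.
Coordination number: 4.
A d¹⁰ ion has no crystal-field stabilisation preference between square planar and tetrahedral, so four ligands adopt the sterically favoured tetrahedral geometry.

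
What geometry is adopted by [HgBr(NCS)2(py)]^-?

Ligand charges: each bromide is −1; each isothiocyanate is −1; pyridine is neutral. With an overall charge of −1 the mercury centre must be in the +2 oxidation state.
Group 12 minus oxidation state 2 gives a d¹⁰ configuration.
Coordination number: 4.
A d¹⁰ ion has no crystal-field stabilisation preference between square planar and tetrahedral, so four ligands adopt the sterically favoured tetrahedral geometry.

tetrahedral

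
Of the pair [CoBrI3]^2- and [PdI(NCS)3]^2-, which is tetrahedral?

[CoBrI3]^2-

For [CoBrI3]^2-: Each bromide is −1; each iodide is −1; balancing the −2 overall charge requires Co(II). Cobalt is a group-9 element; Co(II) is therefore d⁷. For a high-spin 3d d⁷ ion with weak-field ligands the small Δₜ gives little square-planar CFSE advantage, so four ligands adopt the sterically favoured tetrahedral geometry. → tetrahedral.
For [PdI(NCS)3]^2-: Ligand charges: each iodide is −1; each isothiocyanate is −1. With an overall charge of −2 the palladium centre must be in the +2 oxidation state. Palladium is a group-10 element; Pd(II) is therefore d⁸. A 4d d⁸ ion has a large crystal-field splitting; square planar leaves the high-energy d_{x²−y²} orbital empty and maximises CFSE. → square planar.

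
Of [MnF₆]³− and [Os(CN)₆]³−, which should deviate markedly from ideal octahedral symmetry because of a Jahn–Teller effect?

[MnF₆]³−: Each fluoride is −1; balancing the −3 overall charge requires Mn(III). Group 7 minus oxidation state 3 gives a d⁴ configuration. Fluoride is a weak-field ligand for a first-row metal, so the complex is high-spin. The t₂g³e_g¹ (high-spin) configuration has an unevenly filled e_g set; the Jahn–Teller theorem predicts a tetragonal distortion (typically axial elongation) to lift the degeneracy.
[Os(CN)₆]³−: Ligand charges: each cyanide is −1. With an overall charge of −3 the osmium centre must be in the +3 oxidation state. Group 8 minus oxidation state 3 gives a d⁵ configuration. A 5d ion has a large Δₒ and is invariably low-spin. The d⁵ configuration leaves the e_g set evenly filled (or empty) — no strong Jahn–Teller driving force.

[MnF₆]³−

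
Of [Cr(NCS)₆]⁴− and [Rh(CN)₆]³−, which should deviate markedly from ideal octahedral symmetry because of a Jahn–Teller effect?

[Cr(NCS)₆]⁴−

[Cr(NCS)₆]⁴−: Each isothiocyanate is −1; balancing the −4 overall charge requires Cr(II). Group 6 minus oxidation state 2 gives a d⁴ configuration. Isothiocyanate is a weak-field ligand for a first-row metal, so the complex is high-spin. The t₂g³e_g¹ (high-spin) configuration has an unevenly filled e_g set; the Jahn–Teller theorem predicts a tetragonal distortion (typically axial elongation) to lift the degeneracy.
[Rh(CN)₆]³−: Summing ligand charges against the −3 overall charge gives an oxidation state of +3 for rhodium. Rh sits in group 9, so the d-electron count is 9 − 3 = 6. A 4d ion has a large Δₒ and is invariably low-spin. The d⁶ configuration leaves the e_g set evenly filled (or empty) — no strong Jahn–Teller driving force.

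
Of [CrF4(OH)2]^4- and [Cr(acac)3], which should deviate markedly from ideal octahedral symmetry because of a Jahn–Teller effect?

[CrF4(OH)2]^4-: Each fluoride is −1; each hydroxide is −1; balancing the −4 overall charge requires Cr(II). Chromium is a group-6 element; Cr(II) is therefore d⁴. Fluoride and hydroxide are weak-field ligands for a first-row metal, so the complex is high-spin. The t₂g³e_g¹ (high-spin) configuration has an unevenly filled e_g set; the Jahn–Teller theorem predicts a tetragonal distortion (typically axial elongation) to lift the degeneracy.
[Cr(acac)3]: Summing ligand charges against the 0 overall charge gives an oxidation state of +3 for chromium. Cr sits in group 6, so the d-electron count is 6 − 3 = 3. The d³ configuration leaves the e_g set evenly filled (or empty) — no strong Jahn–Teller driving force.

[CrF4(OH)2]^4-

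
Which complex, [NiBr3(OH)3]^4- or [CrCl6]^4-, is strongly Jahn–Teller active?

[CrCl6]^4-

[NiBr3(OH)3]^4-: Summing ligand charges against the −4 overall charge gives an oxidation state of +2 for nickel. Ni sits in group 10, so the d-electron count is 10 − 2 = 8. The d⁸ configuration leaves the e_g set evenly filled (or empty) — no strong Jahn–Teller driving force.
[CrCl6]^4-: Ligand charges: each chloride is −1. With an overall charge of −4 the chromium centre must be in the +2 oxidation state. Group 6 minus oxidation state 2 gives a d⁴ configuration. Chloride is a weak-field ligand for a first-row metal, so the complex is high-spin. The t₂g³e_g¹ (high-spin) configuration has an unevenly filled e_g set; the Jahn–Teller theorem predicts a tetragonal distortion (typically axial elongation) to lift the degeneracy.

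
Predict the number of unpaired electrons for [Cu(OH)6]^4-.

1 unpaired electron

Summing ligand charges against the −4 overall charge gives an oxidation state of +2 for copper.
Copper is a group-11 element; Cu(II) is therefore d⁹.
In an octahedral field the d⁹ configuration is t₂g⁶e_g³ (only one arrangement possible), giving 1 unpaired electron.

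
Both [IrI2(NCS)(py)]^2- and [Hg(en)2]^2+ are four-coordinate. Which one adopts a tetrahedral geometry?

For [IrI2(NCS)(py)]^2-: Summing ligand charges against the −2 overall charge gives an oxidation state of +1 for iridium. Ir sits in group 9, so the d-electron count is 9 − 1 = 8. A 5d d⁸ ion has a large crystal-field splitting; square planar leaves the high-energy d_{x²−y²} orbital empty and maximises CFSE. → square planar.
For [Hg(en)2]^2+: Summing ligand charges against the +2 overall charge gives an oxidation state of +2 for mercury. Group 12 minus oxidation state 2 gives a d¹⁰ configuration. A d¹⁰ ion has no crystal-field stabilisation preference between square planar and tetrahedral, so four ligands adopt the sterically favoured tetrahedral geometry. → tetrahedral.

[Hg(en)2]^2+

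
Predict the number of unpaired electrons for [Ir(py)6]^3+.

0

Summing ligand charges against the +3 overall charge gives an oxidation state of +3 for iridium.
Iridium is a group-9 element; Ir(III) is therefore d⁶.
The spin state decides the count: a 5d ion has a large Δₒ and is invariably low-spin.
An octahedral low-spin d⁶ ion is t₂g⁶e_g⁰, giving 0 unpaired electrons.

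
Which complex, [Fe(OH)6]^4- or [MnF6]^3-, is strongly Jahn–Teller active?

[Fe(OH)6]^4-: Ligand charges: each hydroxide is −1. With an overall charge of −4 the iron centre must be in the +2 oxidation state. Group 8 minus oxidation state 2 gives a d⁶ configuration. Hydroxide is a weak-field ligand for a first-row metal, so the complex is high-spin. The d⁶ configuration leaves the e_g set evenly filled (or empty) — no strong Jahn–Teller driving force.
[MnF6]^3-: Ligand charges: each fluoride is −1. With an overall charge of −3 the manganese centre must be in the +3 oxidation state. Manganese is a group-7 element; Mn(III) is therefore d⁴. Fluoride is a weak-field ligand for a first-row metal, so the complex is high-spin. The t₂g³e_g¹ (high-spin) configuration has an unevenly filled e_g set; the Jahn–Teller theorem predicts a tetragonal distortion (typically axial elongation) to lift the degeneracy.

[MnF6]^3-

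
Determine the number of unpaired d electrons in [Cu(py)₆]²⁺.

1 unpaired electron

Summing ligand charges against the +2 overall charge gives an oxidation state of +2 for copper.
Copper is a group-11 element; Cu(II) is therefore d⁹.
In an octahedral field the d⁹ configuration is t₂g⁶e_g³ (only one arrangement possible), giving 1 unpaired electron.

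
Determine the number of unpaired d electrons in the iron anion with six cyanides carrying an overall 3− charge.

Each cyanide is −1; balancing the −3 overall charge requires Fe(III).
Fe sits in group 8, so the d-electron count is 8 − 3 = 5.
The spin state decides the count: Cyanide is a strong-field ligand (high in the spectrochemical series) for a first-row metal, so the complex is low-spin.
An octahedral low-spin d⁵ ion is t₂g⁵e_g⁰, giving 1 unpaired electron.

1 unpaired electron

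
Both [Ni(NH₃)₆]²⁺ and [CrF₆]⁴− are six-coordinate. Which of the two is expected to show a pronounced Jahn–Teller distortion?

[CrF₆]⁴−

[Ni(NH₃)₆]²⁺: Ammonia is neutral; balancing the +2 overall charge requires Ni(II). Group 10 minus oxidation state 2 gives a d⁸ configuration. The d⁸ configuration leaves the e_g set evenly filled (or empty) — no strong Jahn–Teller driving force.
[CrF₆]⁴−: Ligand charges: each fluoride is −1. With an overall charge of −4 the chromium centre must be in the +2 oxidation state. Cr sits in group 6, so the d-electron count is 6 − 2 = 4. Fluoride is a weak-field ligand for a first-row metal, so the complex is high-spin. The t₂g³e_g¹ (high-spin) configuration has an unevenly filled e_g set; the Jahn–Teller theorem predicts a tetragonal distortion (typically axial elongation) to lift the degeneracy.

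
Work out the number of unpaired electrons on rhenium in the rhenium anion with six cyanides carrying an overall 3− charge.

2

Each cyanide is −1; balancing the −3 overall charge requires Re(III).
Re sits in group 7, so the d-electron count is 7 − 3 = 4.
The spin state decides the count: a 5d ion has a large Δₒ and is invariably low-spin.
An octahedral low-spin d⁴ ion is t₂g⁴e_g⁰, giving 2 unpaired electrons.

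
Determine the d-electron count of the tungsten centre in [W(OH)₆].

Ligand charges: each hydroxide is −1. With an overall charge of 0 the tungsten centre must be in the +6 oxidation state.
Group 6 minus oxidation state 6 gives a d⁰ configuration.

d0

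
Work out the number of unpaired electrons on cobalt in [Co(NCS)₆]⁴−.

Summing ligand charges against the −4 overall charge gives an oxidation state of +2 for cobalt.
Cobalt is a group-9 element; Co(II) is therefore d⁷.
The spin state decides the count: Isothiocyanate is a weak-field ligand for a first-row metal, so the complex is high-spin.
An octahedral high-spin d⁷ ion is t₂g⁵e_g², giving 3 unpaired electrons.

3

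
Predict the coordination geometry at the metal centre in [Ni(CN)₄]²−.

Summing ligand charges against the −2 overall charge gives an oxidation state of +2 for nickel.
Nickel is a group-10 element; Ni(II) is therefore d⁸.
With 4 monodentate ligands the coordination number is 4.
Cyanide is a strong-field ligand (high in the spectrochemical series).
A 3d d⁸ ion with strong-field ligands gains enough CFSE to favour square planar over tetrahedral.

square planar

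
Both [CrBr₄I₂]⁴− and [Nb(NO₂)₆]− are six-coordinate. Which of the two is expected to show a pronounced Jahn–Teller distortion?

[CrBr₄I₂]⁴−: Ligand charges: each bromide is −1; each iodide is −1. With an overall charge of −4 the chromium centre must be in the +2 oxidation state. Cr sits in group 6, so the d-electron count is 6 − 2 = 4. Bromide and iodide are weak-field ligands for a first-row metal, so the complex is high-spin. The t₂g³e_g¹ (high-spin) configuration has an unevenly filled e_g set; the Jahn–Teller theorem predicts a tetragonal distortion (typically axial elongation) to lift the degeneracy.
[Nb(NO₂)₆]−: Ligand charges: each nitro (N-bound nitrite) is −1. With an overall charge of −1 the niobium centre must be in the +5 oxidation state. Niobium is a group-5 element; Nb(V) is therefore d⁰. The d⁰ configuration leaves the e_g set evenly filled (or empty) — no strong Jahn–Teller driving force.

[CrBr₄I₂]⁴−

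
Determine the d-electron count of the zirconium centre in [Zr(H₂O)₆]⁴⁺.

Ligand charges: water is neutral. With an overall charge of +4 the zirconium centre must be in the +4 oxidation state.
Zr sits in group 4, so the d-electron count is 4 − 4 = 0.

d⁰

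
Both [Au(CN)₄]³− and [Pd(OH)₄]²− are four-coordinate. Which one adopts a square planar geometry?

For [Au(CN)₄]³−: Summing ligand charges against the −3 overall charge gives an oxidation state of +1 for gold. Gold is a group-11 element; Au(I) is therefore d¹⁰. A d¹⁰ ion has no crystal-field stabilisation preference between square planar and tetrahedral, so four ligands adopt the sterically favoured tetrahedral geometry. → tetrahedral.
For [Pd(OH)₄]²−: Ligand charges: each hydroxide is −1. With an overall charge of −2 the palladium centre must be in the +2 oxidation state. Group 10 minus oxidation state 2 gives a d⁸ configuration. A 4d d⁸ ion has a large crystal-field splitting; square planar leaves the high-energy d_{x²−y²} orbital empty and maximises CFSE. → square planar.

[Pd(OH)₄]²−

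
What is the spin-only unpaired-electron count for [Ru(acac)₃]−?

0

Each acetylacetonate is −1; balancing the −1 overall charge requires Ru(II).
Group 8 minus oxidation state 2 gives a d⁶ configuration.
Counting donor atoms: 3×acetylacetonate (bidentate) → 6 donors. Coordination number = 6.
The spin state decides the count: a 4d ion has a large Δₒ and is invariably low-spin.
An octahedral low-spin d⁶ ion is t₂g⁶e_g⁰, giving 0 unpaired electrons.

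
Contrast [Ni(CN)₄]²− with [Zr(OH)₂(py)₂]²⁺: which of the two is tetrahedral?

For [Ni(CN)₄]²−: Summing ligand charges against the −2 overall charge gives an oxidation state of +2 for nickel. Nickel is a group-10 element; Ni(II) is therefore d⁸. Cyanide is a strong-field ligand (high in the spectrochemical series). A 3d d⁸ ion with strong-field ligands gains enough CFSE to favour square planar over tetrahedral. → square planar.
For [Zr(OH)₂(py)₂]²⁺: Each hydroxide is −1; pyridine is neutral; balancing the +2 overall charge requires Zr(IV). Group 4 minus oxidation state 4 gives a d⁰ configuration. A d⁰ ion has no crystal-field stabilisation preference between square planar and tetrahedral, so four ligands adopt the sterically favoured tetrahedral geometry. → tetrahedral.

[Zr(OH)₂(py)₂]²⁺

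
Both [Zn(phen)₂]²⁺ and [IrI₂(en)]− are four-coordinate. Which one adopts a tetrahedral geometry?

[Zn(phen)₂]²⁺

For [Zn(phen)₂]²⁺: Ligand charges: 1,10-phenanthroline is neutral. With an overall charge of +2 the zinc centre must be in the +2 oxidation state. Zn sits in group 12, so the d-electron count is 12 − 2 = 10. A d¹⁰ ion has no crystal-field stabilisation preference between square planar and tetrahedral, so four ligands adopt the sterically favoured tetrahedral geometry. → tetrahedral.
For [IrI₂(en)]−: Summing ligand charges against the −1 overall charge gives an oxidation state of +1 for iridium. Group 9 minus oxidation state 1 gives a d⁸ configuration. A 5d d⁸ ion has a large crystal-field splitting; square planar leaves the high-energy d_{x²−y²} orbital empty and maximises CFSE. → square planar.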